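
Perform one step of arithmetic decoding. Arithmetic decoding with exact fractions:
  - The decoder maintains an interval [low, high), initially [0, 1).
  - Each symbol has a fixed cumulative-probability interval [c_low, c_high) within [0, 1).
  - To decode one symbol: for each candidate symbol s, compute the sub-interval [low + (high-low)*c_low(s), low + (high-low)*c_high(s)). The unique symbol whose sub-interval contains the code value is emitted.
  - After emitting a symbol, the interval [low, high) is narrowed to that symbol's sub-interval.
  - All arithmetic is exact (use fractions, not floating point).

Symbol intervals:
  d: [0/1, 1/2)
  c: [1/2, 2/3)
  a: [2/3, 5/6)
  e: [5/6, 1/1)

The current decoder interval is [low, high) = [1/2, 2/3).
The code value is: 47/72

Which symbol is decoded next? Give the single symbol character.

Interval width = high − low = 2/3 − 1/2 = 1/6
Scaled code = (code − low) / width = (47/72 − 1/2) / 1/6 = 11/12
  d: [0/1, 1/2) 
  c: [1/2, 2/3) 
  a: [2/3, 5/6) 
  e: [5/6, 1/1) ← scaled code falls here ✓

Answer: e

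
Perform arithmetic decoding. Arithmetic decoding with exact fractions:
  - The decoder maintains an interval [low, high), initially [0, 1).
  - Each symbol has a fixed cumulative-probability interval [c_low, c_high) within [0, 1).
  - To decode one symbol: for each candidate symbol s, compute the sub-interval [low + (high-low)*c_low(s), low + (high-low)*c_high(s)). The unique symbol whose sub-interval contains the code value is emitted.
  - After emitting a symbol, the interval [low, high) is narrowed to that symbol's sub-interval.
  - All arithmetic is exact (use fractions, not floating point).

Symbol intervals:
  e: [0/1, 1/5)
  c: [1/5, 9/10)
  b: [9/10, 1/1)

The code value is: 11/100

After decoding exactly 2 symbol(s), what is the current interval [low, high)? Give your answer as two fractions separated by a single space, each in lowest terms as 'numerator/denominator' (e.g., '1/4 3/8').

Step 1: interval [0/1, 1/1), width = 1/1 - 0/1 = 1/1
  'e': [0/1 + 1/1*0/1, 0/1 + 1/1*1/5) = [0/1, 1/5) <- contains code 11/100
  'c': [0/1 + 1/1*1/5, 0/1 + 1/1*9/10) = [1/5, 9/10)
  'b': [0/1 + 1/1*9/10, 0/1 + 1/1*1/1) = [9/10, 1/1)
  emit 'e', narrow to [0/1, 1/5)
Step 2: interval [0/1, 1/5), width = 1/5 - 0/1 = 1/5
  'e': [0/1 + 1/5*0/1, 0/1 + 1/5*1/5) = [0/1, 1/25)
  'c': [0/1 + 1/5*1/5, 0/1 + 1/5*9/10) = [1/25, 9/50) <- contains code 11/100
  'b': [0/1 + 1/5*9/10, 0/1 + 1/5*1/1) = [9/50, 1/5)
  emit 'c', narrow to [1/25, 9/50)

Answer: 1/25 9/50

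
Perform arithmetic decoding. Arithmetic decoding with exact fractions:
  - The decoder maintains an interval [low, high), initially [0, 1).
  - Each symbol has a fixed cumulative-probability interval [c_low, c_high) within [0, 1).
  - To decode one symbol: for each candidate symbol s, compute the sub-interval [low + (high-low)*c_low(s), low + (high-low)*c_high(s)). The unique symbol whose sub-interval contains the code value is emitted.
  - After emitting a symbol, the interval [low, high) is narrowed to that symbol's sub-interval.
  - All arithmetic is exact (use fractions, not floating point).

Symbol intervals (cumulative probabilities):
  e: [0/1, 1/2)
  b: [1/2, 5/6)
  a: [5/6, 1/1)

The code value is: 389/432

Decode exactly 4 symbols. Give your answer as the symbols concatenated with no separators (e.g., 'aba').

Answer: aeba

Derivation:
Step 1: interval [0/1, 1/1), width = 1/1 - 0/1 = 1/1
  'e': [0/1 + 1/1*0/1, 0/1 + 1/1*1/2) = [0/1, 1/2)
  'b': [0/1 + 1/1*1/2, 0/1 + 1/1*5/6) = [1/2, 5/6)
  'a': [0/1 + 1/1*5/6, 0/1 + 1/1*1/1) = [5/6, 1/1) <- contains code 389/432
  emit 'a', narrow to [5/6, 1/1)
Step 2: interval [5/6, 1/1), width = 1/1 - 5/6 = 1/6
  'e': [5/6 + 1/6*0/1, 5/6 + 1/6*1/2) = [5/6, 11/12) <- contains code 389/432
  'b': [5/6 + 1/6*1/2, 5/6 + 1/6*5/6) = [11/12, 35/36)
  'a': [5/6 + 1/6*5/6, 5/6 + 1/6*1/1) = [35/36, 1/1)
  emit 'e', narrow to [5/6, 11/12)
Step 3: interval [5/6, 11/12), width = 11/12 - 5/6 = 1/12
  'e': [5/6 + 1/12*0/1, 5/6 + 1/12*1/2) = [5/6, 7/8)
  'b': [5/6 + 1/12*1/2, 5/6 + 1/12*5/6) = [7/8, 65/72) <- contains code 389/432
  'a': [5/6 + 1/12*5/6, 5/6 + 1/12*1/1) = [65/72, 11/12)
  emit 'b', narrow to [7/8, 65/72)
Step 4: interval [7/8, 65/72), width = 65/72 - 7/8 = 1/36
  'e': [7/8 + 1/36*0/1, 7/8 + 1/36*1/2) = [7/8, 8/9)
  'b': [7/8 + 1/36*1/2, 7/8 + 1/36*5/6) = [8/9, 97/108)
  'a': [7/8 + 1/36*5/6, 7/8 + 1/36*1/1) = [97/108, 65/72) <- contains code 389/432
  emit 'a', narrow to [97/108, 65/72)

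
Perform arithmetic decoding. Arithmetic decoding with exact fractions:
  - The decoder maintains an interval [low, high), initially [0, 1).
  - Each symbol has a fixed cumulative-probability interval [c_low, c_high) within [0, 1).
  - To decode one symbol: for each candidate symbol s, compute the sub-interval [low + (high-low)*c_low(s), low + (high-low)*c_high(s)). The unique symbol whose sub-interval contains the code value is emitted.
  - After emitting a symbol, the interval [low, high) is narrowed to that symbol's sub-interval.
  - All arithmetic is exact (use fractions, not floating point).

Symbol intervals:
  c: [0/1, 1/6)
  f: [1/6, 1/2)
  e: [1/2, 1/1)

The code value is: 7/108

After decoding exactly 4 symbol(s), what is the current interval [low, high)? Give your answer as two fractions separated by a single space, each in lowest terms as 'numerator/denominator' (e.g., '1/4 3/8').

Answer: 13/216 5/72

Derivation:
Step 1: interval [0/1, 1/1), width = 1/1 - 0/1 = 1/1
  'c': [0/1 + 1/1*0/1, 0/1 + 1/1*1/6) = [0/1, 1/6) <- contains code 7/108
  'f': [0/1 + 1/1*1/6, 0/1 + 1/1*1/2) = [1/6, 1/2)
  'e': [0/1 + 1/1*1/2, 0/1 + 1/1*1/1) = [1/2, 1/1)
  emit 'c', narrow to [0/1, 1/6)
Step 2: interval [0/1, 1/6), width = 1/6 - 0/1 = 1/6
  'c': [0/1 + 1/6*0/1, 0/1 + 1/6*1/6) = [0/1, 1/36)
  'f': [0/1 + 1/6*1/6, 0/1 + 1/6*1/2) = [1/36, 1/12) <- contains code 7/108
  'e': [0/1 + 1/6*1/2, 0/1 + 1/6*1/1) = [1/12, 1/6)
  emit 'f', narrow to [1/36, 1/12)
Step 3: interval [1/36, 1/12), width = 1/12 - 1/36 = 1/18
  'c': [1/36 + 1/18*0/1, 1/36 + 1/18*1/6) = [1/36, 1/27)
  'f': [1/36 + 1/18*1/6, 1/36 + 1/18*1/2) = [1/27, 1/18)
  'e': [1/36 + 1/18*1/2, 1/36 + 1/18*1/1) = [1/18, 1/12) <- contains code 7/108
  emit 'e', narrow to [1/18, 1/12)
Step 4: interval [1/18, 1/12), width = 1/12 - 1/18 = 1/36
  'c': [1/18 + 1/36*0/1, 1/18 + 1/36*1/6) = [1/18, 13/216)
  'f': [1/18 + 1/36*1/6, 1/18 + 1/36*1/2) = [13/216, 5/72) <- contains code 7/108
  'e': [1/18 + 1/36*1/2, 1/18 + 1/36*1/1) = [5/72, 1/12)
  emit 'f', narrow to [13/216, 5/72)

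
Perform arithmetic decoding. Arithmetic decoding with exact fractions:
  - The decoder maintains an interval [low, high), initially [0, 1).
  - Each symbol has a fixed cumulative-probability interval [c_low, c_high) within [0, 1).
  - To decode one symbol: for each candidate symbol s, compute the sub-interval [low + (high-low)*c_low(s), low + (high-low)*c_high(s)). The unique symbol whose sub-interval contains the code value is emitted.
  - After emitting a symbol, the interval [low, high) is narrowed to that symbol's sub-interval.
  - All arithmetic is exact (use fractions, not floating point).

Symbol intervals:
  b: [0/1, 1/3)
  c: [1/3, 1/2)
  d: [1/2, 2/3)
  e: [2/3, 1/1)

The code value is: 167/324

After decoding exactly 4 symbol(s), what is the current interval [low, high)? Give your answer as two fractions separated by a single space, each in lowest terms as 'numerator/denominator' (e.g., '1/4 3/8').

Answer: 83/162 14/27

Derivation:
Step 1: interval [0/1, 1/1), width = 1/1 - 0/1 = 1/1
  'b': [0/1 + 1/1*0/1, 0/1 + 1/1*1/3) = [0/1, 1/3)
  'c': [0/1 + 1/1*1/3, 0/1 + 1/1*1/2) = [1/3, 1/2)
  'd': [0/1 + 1/1*1/2, 0/1 + 1/1*2/3) = [1/2, 2/3) <- contains code 167/324
  'e': [0/1 + 1/1*2/3, 0/1 + 1/1*1/1) = [2/3, 1/1)
  emit 'd', narrow to [1/2, 2/3)
Step 2: interval [1/2, 2/3), width = 2/3 - 1/2 = 1/6
  'b': [1/2 + 1/6*0/1, 1/2 + 1/6*1/3) = [1/2, 5/9) <- contains code 167/324
  'c': [1/2 + 1/6*1/3, 1/2 + 1/6*1/2) = [5/9, 7/12)
  'd': [1/2 + 1/6*1/2, 1/2 + 1/6*2/3) = [7/12, 11/18)
  'e': [1/2 + 1/6*2/3, 1/2 + 1/6*1/1) = [11/18, 2/3)
  emit 'b', narrow to [1/2, 5/9)
Step 3: interval [1/2, 5/9), width = 5/9 - 1/2 = 1/18
  'b': [1/2 + 1/18*0/1, 1/2 + 1/18*1/3) = [1/2, 14/27) <- contains code 167/324
  'c': [1/2 + 1/18*1/3, 1/2 + 1/18*1/2) = [14/27, 19/36)
  'd': [1/2 + 1/18*1/2, 1/2 + 1/18*2/3) = [19/36, 29/54)
  'e': [1/2 + 1/18*2/3, 1/2 + 1/18*1/1) = [29/54, 5/9)
  emit 'b', narrow to [1/2, 14/27)
Step 4: interval [1/2, 14/27), width = 14/27 - 1/2 = 1/54
  'b': [1/2 + 1/54*0/1, 1/2 + 1/54*1/3) = [1/2, 41/81)
  'c': [1/2 + 1/54*1/3, 1/2 + 1/54*1/2) = [41/81, 55/108)
  'd': [1/2 + 1/54*1/2, 1/2 + 1/54*2/3) = [55/108, 83/162)
  'e': [1/2 + 1/54*2/3, 1/2 + 1/54*1/1) = [83/162, 14/27) <- contains code 167/324
  emit 'e', narrow to [83/162, 14/27)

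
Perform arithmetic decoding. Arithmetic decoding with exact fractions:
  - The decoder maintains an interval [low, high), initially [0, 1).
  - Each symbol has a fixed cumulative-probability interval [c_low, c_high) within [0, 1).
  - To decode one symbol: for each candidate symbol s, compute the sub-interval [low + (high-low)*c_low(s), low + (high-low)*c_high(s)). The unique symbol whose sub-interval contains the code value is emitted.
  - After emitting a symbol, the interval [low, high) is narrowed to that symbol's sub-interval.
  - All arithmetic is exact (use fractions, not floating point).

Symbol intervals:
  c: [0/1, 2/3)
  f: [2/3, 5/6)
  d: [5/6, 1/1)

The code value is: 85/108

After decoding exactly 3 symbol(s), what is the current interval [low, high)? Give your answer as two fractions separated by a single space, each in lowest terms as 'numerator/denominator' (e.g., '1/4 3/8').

Step 1: interval [0/1, 1/1), width = 1/1 - 0/1 = 1/1
  'c': [0/1 + 1/1*0/1, 0/1 + 1/1*2/3) = [0/1, 2/3)
  'f': [0/1 + 1/1*2/3, 0/1 + 1/1*5/6) = [2/3, 5/6) <- contains code 85/108
  'd': [0/1 + 1/1*5/6, 0/1 + 1/1*1/1) = [5/6, 1/1)
  emit 'f', narrow to [2/3, 5/6)
Step 2: interval [2/3, 5/6), width = 5/6 - 2/3 = 1/6
  'c': [2/3 + 1/6*0/1, 2/3 + 1/6*2/3) = [2/3, 7/9)
  'f': [2/3 + 1/6*2/3, 2/3 + 1/6*5/6) = [7/9, 29/36) <- contains code 85/108
  'd': [2/3 + 1/6*5/6, 2/3 + 1/6*1/1) = [29/36, 5/6)
  emit 'f', narrow to [7/9, 29/36)
Step 3: interval [7/9, 29/36), width = 29/36 - 7/9 = 1/36
  'c': [7/9 + 1/36*0/1, 7/9 + 1/36*2/3) = [7/9, 43/54) <- contains code 85/108
  'f': [7/9 + 1/36*2/3, 7/9 + 1/36*5/6) = [43/54, 173/216)
  'd': [7/9 + 1/36*5/6, 7/9 + 1/36*1/1) = [173/216, 29/36)
  emit 'c', narrow to [7/9, 43/54)

Answer: 7/9 43/54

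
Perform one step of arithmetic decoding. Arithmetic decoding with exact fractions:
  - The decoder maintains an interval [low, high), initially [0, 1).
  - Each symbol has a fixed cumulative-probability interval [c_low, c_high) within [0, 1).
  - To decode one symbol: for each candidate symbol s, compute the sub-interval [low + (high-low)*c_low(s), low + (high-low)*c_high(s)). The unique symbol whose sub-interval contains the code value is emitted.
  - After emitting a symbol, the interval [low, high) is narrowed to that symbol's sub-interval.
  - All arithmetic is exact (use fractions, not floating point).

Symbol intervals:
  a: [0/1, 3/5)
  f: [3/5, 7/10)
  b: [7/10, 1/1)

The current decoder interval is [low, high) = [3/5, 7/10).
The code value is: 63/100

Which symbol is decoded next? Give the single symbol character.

Answer: a

Derivation:
Interval width = high − low = 7/10 − 3/5 = 1/10
Scaled code = (code − low) / width = (63/100 − 3/5) / 1/10 = 3/10
  a: [0/1, 3/5) ← scaled code falls here ✓
  f: [3/5, 7/10) 
  b: [7/10, 1/1) 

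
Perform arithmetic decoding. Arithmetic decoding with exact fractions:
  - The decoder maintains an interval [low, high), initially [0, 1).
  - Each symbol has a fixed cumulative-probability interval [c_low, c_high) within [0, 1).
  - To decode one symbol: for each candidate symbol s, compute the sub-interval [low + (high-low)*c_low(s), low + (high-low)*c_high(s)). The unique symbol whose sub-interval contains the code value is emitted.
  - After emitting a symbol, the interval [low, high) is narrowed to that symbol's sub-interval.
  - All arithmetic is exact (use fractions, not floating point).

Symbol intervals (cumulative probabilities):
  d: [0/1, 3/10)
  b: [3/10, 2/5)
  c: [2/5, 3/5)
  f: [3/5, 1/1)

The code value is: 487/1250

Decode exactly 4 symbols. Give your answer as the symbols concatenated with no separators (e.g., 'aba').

Step 1: interval [0/1, 1/1), width = 1/1 - 0/1 = 1/1
  'd': [0/1 + 1/1*0/1, 0/1 + 1/1*3/10) = [0/1, 3/10)
  'b': [0/1 + 1/1*3/10, 0/1 + 1/1*2/5) = [3/10, 2/5) <- contains code 487/1250
  'c': [0/1 + 1/1*2/5, 0/1 + 1/1*3/5) = [2/5, 3/5)
  'f': [0/1 + 1/1*3/5, 0/1 + 1/1*1/1) = [3/5, 1/1)
  emit 'b', narrow to [3/10, 2/5)
Step 2: interval [3/10, 2/5), width = 2/5 - 3/10 = 1/10
  'd': [3/10 + 1/10*0/1, 3/10 + 1/10*3/10) = [3/10, 33/100)
  'b': [3/10 + 1/10*3/10, 3/10 + 1/10*2/5) = [33/100, 17/50)
  'c': [3/10 + 1/10*2/5, 3/10 + 1/10*3/5) = [17/50, 9/25)
  'f': [3/10 + 1/10*3/5, 3/10 + 1/10*1/1) = [9/25, 2/5) <- contains code 487/1250
  emit 'f', narrow to [9/25, 2/5)
Step 3: interval [9/25, 2/5), width = 2/5 - 9/25 = 1/25
  'd': [9/25 + 1/25*0/1, 9/25 + 1/25*3/10) = [9/25, 93/250)
  'b': [9/25 + 1/25*3/10, 9/25 + 1/25*2/5) = [93/250, 47/125)
  'c': [9/25 + 1/25*2/5, 9/25 + 1/25*3/5) = [47/125, 48/125)
  'f': [9/25 + 1/25*3/5, 9/25 + 1/25*1/1) = [48/125, 2/5) <- contains code 487/1250
  emit 'f', narrow to [48/125, 2/5)
Step 4: interval [48/125, 2/5), width = 2/5 - 48/125 = 2/125
  'd': [48/125 + 2/125*0/1, 48/125 + 2/125*3/10) = [48/125, 243/625)
  'b': [48/125 + 2/125*3/10, 48/125 + 2/125*2/5) = [243/625, 244/625) <- contains code 487/1250
  'c': [48/125 + 2/125*2/5, 48/125 + 2/125*3/5) = [244/625, 246/625)
  'f': [48/125 + 2/125*3/5, 48/125 + 2/125*1/1) = [246/625, 2/5)
  emit 'b', narrow to [243/625, 244/625)

Answer: bffb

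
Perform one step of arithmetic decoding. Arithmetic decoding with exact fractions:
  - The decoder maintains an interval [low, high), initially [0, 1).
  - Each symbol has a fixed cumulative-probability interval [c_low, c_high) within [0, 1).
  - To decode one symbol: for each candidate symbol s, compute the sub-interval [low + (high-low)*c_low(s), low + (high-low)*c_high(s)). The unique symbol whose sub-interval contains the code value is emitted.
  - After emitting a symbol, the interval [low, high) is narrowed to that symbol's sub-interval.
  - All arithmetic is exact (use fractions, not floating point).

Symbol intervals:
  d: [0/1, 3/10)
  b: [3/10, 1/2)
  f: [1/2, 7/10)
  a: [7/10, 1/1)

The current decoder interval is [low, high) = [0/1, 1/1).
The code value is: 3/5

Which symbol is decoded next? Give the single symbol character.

Interval width = high − low = 1/1 − 0/1 = 1/1
Scaled code = (code − low) / width = (3/5 − 0/1) / 1/1 = 3/5
  d: [0/1, 3/10) 
  b: [3/10, 1/2) 
  f: [1/2, 7/10) ← scaled code falls here ✓
  a: [7/10, 1/1) 

Answer: f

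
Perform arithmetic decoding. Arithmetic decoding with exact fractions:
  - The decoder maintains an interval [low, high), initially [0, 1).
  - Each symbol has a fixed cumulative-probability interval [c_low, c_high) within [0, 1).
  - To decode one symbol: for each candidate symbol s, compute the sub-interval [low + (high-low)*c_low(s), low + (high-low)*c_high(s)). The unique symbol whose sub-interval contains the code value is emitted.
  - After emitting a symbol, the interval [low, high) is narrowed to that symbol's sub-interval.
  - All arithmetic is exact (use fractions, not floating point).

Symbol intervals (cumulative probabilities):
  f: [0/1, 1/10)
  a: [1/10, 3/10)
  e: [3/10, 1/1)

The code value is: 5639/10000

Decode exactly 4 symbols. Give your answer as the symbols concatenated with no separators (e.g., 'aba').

Step 1: interval [0/1, 1/1), width = 1/1 - 0/1 = 1/1
  'f': [0/1 + 1/1*0/1, 0/1 + 1/1*1/10) = [0/1, 1/10)
  'a': [0/1 + 1/1*1/10, 0/1 + 1/1*3/10) = [1/10, 3/10)
  'e': [0/1 + 1/1*3/10, 0/1 + 1/1*1/1) = [3/10, 1/1) <- contains code 5639/10000
  emit 'e', narrow to [3/10, 1/1)
Step 2: interval [3/10, 1/1), width = 1/1 - 3/10 = 7/10
  'f': [3/10 + 7/10*0/1, 3/10 + 7/10*1/10) = [3/10, 37/100)
  'a': [3/10 + 7/10*1/10, 3/10 + 7/10*3/10) = [37/100, 51/100)
  'e': [3/10 + 7/10*3/10, 3/10 + 7/10*1/1) = [51/100, 1/1) <- contains code 5639/10000
  emit 'e', narrow to [51/100, 1/1)
Step 3: interval [51/100, 1/1), width = 1/1 - 51/100 = 49/100
  'f': [51/100 + 49/100*0/1, 51/100 + 49/100*1/10) = [51/100, 559/1000)
  'a': [51/100 + 49/100*1/10, 51/100 + 49/100*3/10) = [559/1000, 657/1000) <- contains code 5639/10000
  'e': [51/100 + 49/100*3/10, 51/100 + 49/100*1/1) = [657/1000, 1/1)
  emit 'a', narrow to [559/1000, 657/1000)
Step 4: interval [559/1000, 657/1000), width = 657/1000 - 559/1000 = 49/500
  'f': [559/1000 + 49/500*0/1, 559/1000 + 49/500*1/10) = [559/1000, 711/1250) <- contains code 5639/10000
  'a': [559/1000 + 49/500*1/10, 559/1000 + 49/500*3/10) = [711/1250, 1471/2500)
  'e': [559/1000 + 49/500*3/10, 559/1000 + 49/500*1/1) = [1471/2500, 657/1000)
  emit 'f', narrow to [559/1000, 711/1250)

Answer: eeaf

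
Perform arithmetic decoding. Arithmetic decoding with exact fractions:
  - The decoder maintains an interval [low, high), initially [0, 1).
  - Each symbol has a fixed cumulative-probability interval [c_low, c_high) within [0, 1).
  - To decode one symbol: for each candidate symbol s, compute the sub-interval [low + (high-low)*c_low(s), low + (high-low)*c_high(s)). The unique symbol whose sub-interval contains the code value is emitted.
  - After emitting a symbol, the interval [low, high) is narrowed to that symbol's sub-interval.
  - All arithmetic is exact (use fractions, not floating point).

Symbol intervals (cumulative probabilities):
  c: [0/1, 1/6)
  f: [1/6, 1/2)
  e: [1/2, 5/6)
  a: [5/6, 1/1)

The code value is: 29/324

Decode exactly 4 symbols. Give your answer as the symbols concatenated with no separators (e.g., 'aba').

Step 1: interval [0/1, 1/1), width = 1/1 - 0/1 = 1/1
  'c': [0/1 + 1/1*0/1, 0/1 + 1/1*1/6) = [0/1, 1/6) <- contains code 29/324
  'f': [0/1 + 1/1*1/6, 0/1 + 1/1*1/2) = [1/6, 1/2)
  'e': [0/1 + 1/1*1/2, 0/1 + 1/1*5/6) = [1/2, 5/6)
  'a': [0/1 + 1/1*5/6, 0/1 + 1/1*1/1) = [5/6, 1/1)
  emit 'c', narrow to [0/1, 1/6)
Step 2: interval [0/1, 1/6), width = 1/6 - 0/1 = 1/6
  'c': [0/1 + 1/6*0/1, 0/1 + 1/6*1/6) = [0/1, 1/36)
  'f': [0/1 + 1/6*1/6, 0/1 + 1/6*1/2) = [1/36, 1/12)
  'e': [0/1 + 1/6*1/2, 0/1 + 1/6*5/6) = [1/12, 5/36) <- contains code 29/324
  'a': [0/1 + 1/6*5/6, 0/1 + 1/6*1/1) = [5/36, 1/6)
  emit 'e', narrow to [1/12, 5/36)
Step 3: interval [1/12, 5/36), width = 5/36 - 1/12 = 1/18
  'c': [1/12 + 1/18*0/1, 1/12 + 1/18*1/6) = [1/12, 5/54) <- contains code 29/324
  'f': [1/12 + 1/18*1/6, 1/12 + 1/18*1/2) = [5/54, 1/9)
  'e': [1/12 + 1/18*1/2, 1/12 + 1/18*5/6) = [1/9, 7/54)
  'a': [1/12 + 1/18*5/6, 1/12 + 1/18*1/1) = [7/54, 5/36)
  emit 'c', narrow to [1/12, 5/54)
Step 4: interval [1/12, 5/54), width = 5/54 - 1/12 = 1/108
  'c': [1/12 + 1/108*0/1, 1/12 + 1/108*1/6) = [1/12, 55/648)
  'f': [1/12 + 1/108*1/6, 1/12 + 1/108*1/2) = [55/648, 19/216)
  'e': [1/12 + 1/108*1/2, 1/12 + 1/108*5/6) = [19/216, 59/648) <- contains code 29/324
  'a': [1/12 + 1/108*5/6, 1/12 + 1/108*1/1) = [59/648, 5/54)
  emit 'e', narrow to [19/216, 59/648)

Answer: cece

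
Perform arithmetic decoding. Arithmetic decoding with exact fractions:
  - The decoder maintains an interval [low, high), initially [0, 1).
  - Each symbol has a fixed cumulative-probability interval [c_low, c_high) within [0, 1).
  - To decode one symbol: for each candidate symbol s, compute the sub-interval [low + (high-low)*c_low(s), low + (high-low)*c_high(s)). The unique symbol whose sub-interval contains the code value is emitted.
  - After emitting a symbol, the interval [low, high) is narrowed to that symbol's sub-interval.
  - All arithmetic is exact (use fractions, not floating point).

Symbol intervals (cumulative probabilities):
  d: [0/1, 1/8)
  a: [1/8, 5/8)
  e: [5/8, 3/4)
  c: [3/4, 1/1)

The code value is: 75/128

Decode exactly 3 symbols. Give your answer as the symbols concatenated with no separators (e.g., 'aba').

Answer: ace

Derivation:
Step 1: interval [0/1, 1/1), width = 1/1 - 0/1 = 1/1
  'd': [0/1 + 1/1*0/1, 0/1 + 1/1*1/8) = [0/1, 1/8)
  'a': [0/1 + 1/1*1/8, 0/1 + 1/1*5/8) = [1/8, 5/8) <- contains code 75/128
  'e': [0/1 + 1/1*5/8, 0/1 + 1/1*3/4) = [5/8, 3/4)
  'c': [0/1 + 1/1*3/4, 0/1 + 1/1*1/1) = [3/4, 1/1)
  emit 'a', narrow to [1/8, 5/8)
Step 2: interval [1/8, 5/8), width = 5/8 - 1/8 = 1/2
  'd': [1/8 + 1/2*0/1, 1/8 + 1/2*1/8) = [1/8, 3/16)
  'a': [1/8 + 1/2*1/8, 1/8 + 1/2*5/8) = [3/16, 7/16)
  'e': [1/8 + 1/2*5/8, 1/8 + 1/2*3/4) = [7/16, 1/2)
  'c': [1/8 + 1/2*3/4, 1/8 + 1/2*1/1) = [1/2, 5/8) <- contains code 75/128
  emit 'c', narrow to [1/2, 5/8)
Step 3: interval [1/2, 5/8), width = 5/8 - 1/2 = 1/8
  'd': [1/2 + 1/8*0/1, 1/2 + 1/8*1/8) = [1/2, 33/64)
  'a': [1/2 + 1/8*1/8, 1/2 + 1/8*5/8) = [33/64, 37/64)
  'e': [1/2 + 1/8*5/8, 1/2 + 1/8*3/4) = [37/64, 19/32) <- contains code 75/128
  'c': [1/2 + 1/8*3/4, 1/2 + 1/8*1/1) = [19/32, 5/8)
  emit 'e', narrow to [37/64, 19/32)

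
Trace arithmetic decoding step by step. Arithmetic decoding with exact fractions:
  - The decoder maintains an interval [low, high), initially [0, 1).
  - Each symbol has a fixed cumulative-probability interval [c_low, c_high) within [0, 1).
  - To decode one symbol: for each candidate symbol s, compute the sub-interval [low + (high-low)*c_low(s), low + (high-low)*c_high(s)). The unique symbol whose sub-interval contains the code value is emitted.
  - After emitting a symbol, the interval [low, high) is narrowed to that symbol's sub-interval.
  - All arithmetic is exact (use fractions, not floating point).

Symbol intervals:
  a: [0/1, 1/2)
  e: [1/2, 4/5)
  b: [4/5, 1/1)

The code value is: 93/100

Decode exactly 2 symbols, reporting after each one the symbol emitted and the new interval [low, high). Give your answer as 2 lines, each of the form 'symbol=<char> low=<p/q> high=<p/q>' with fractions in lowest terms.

Step 1: interval [0/1, 1/1), width = 1/1 - 0/1 = 1/1
  'a': [0/1 + 1/1*0/1, 0/1 + 1/1*1/2) = [0/1, 1/2)
  'e': [0/1 + 1/1*1/2, 0/1 + 1/1*4/5) = [1/2, 4/5)
  'b': [0/1 + 1/1*4/5, 0/1 + 1/1*1/1) = [4/5, 1/1) <- contains code 93/100
  emit 'b', narrow to [4/5, 1/1)
Step 2: interval [4/5, 1/1), width = 1/1 - 4/5 = 1/5
  'a': [4/5 + 1/5*0/1, 4/5 + 1/5*1/2) = [4/5, 9/10)
  'e': [4/5 + 1/5*1/2, 4/5 + 1/5*4/5) = [9/10, 24/25) <- contains code 93/100
  'b': [4/5 + 1/5*4/5, 4/5 + 1/5*1/1) = [24/25, 1/1)
  emit 'e', narrow to [9/10, 24/25)

Answer: symbol=b low=4/5 high=1/1
symbol=e low=9/10 high=24/25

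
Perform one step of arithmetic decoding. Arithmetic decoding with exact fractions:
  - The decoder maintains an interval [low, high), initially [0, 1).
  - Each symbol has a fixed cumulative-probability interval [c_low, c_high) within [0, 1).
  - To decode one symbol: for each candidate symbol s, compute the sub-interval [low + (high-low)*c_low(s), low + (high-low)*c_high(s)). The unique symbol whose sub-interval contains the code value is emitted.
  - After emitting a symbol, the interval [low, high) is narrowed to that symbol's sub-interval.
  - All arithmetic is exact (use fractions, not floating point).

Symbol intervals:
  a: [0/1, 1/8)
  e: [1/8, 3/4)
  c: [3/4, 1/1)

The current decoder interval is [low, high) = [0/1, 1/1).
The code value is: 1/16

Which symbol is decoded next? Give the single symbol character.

Answer: a

Derivation:
Interval width = high − low = 1/1 − 0/1 = 1/1
Scaled code = (code − low) / width = (1/16 − 0/1) / 1/1 = 1/16
  a: [0/1, 1/8) ← scaled code falls here ✓
  e: [1/8, 3/4) 
  c: [3/4, 1/1) 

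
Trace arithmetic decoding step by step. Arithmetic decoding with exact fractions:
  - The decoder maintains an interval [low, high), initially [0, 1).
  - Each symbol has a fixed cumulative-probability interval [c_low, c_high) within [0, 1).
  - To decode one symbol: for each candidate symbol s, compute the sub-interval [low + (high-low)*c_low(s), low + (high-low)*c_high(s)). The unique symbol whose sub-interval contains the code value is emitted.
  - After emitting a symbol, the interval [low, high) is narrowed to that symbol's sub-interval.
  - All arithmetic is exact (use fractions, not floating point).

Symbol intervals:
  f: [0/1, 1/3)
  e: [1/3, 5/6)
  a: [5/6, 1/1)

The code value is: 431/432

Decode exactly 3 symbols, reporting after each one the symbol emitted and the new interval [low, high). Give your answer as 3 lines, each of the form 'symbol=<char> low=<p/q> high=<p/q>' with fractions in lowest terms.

Step 1: interval [0/1, 1/1), width = 1/1 - 0/1 = 1/1
  'f': [0/1 + 1/1*0/1, 0/1 + 1/1*1/3) = [0/1, 1/3)
  'e': [0/1 + 1/1*1/3, 0/1 + 1/1*5/6) = [1/3, 5/6)
  'a': [0/1 + 1/1*5/6, 0/1 + 1/1*1/1) = [5/6, 1/1) <- contains code 431/432
  emit 'a', narrow to [5/6, 1/1)
Step 2: interval [5/6, 1/1), width = 1/1 - 5/6 = 1/6
  'f': [5/6 + 1/6*0/1, 5/6 + 1/6*1/3) = [5/6, 8/9)
  'e': [5/6 + 1/6*1/3, 5/6 + 1/6*5/6) = [8/9, 35/36)
  'a': [5/6 + 1/6*5/6, 5/6 + 1/6*1/1) = [35/36, 1/1) <- contains code 431/432
  emit 'a', narrow to [35/36, 1/1)
Step 3: interval [35/36, 1/1), width = 1/1 - 35/36 = 1/36
  'f': [35/36 + 1/36*0/1, 35/36 + 1/36*1/3) = [35/36, 53/54)
  'e': [35/36 + 1/36*1/3, 35/36 + 1/36*5/6) = [53/54, 215/216)
  'a': [35/36 + 1/36*5/6, 35/36 + 1/36*1/1) = [215/216, 1/1) <- contains code 431/432
  emit 'a', narrow to [215/216, 1/1)

Answer: symbol=a low=5/6 high=1/1
symbol=a low=35/36 high=1/1
symbol=a low=215/216 high=1/1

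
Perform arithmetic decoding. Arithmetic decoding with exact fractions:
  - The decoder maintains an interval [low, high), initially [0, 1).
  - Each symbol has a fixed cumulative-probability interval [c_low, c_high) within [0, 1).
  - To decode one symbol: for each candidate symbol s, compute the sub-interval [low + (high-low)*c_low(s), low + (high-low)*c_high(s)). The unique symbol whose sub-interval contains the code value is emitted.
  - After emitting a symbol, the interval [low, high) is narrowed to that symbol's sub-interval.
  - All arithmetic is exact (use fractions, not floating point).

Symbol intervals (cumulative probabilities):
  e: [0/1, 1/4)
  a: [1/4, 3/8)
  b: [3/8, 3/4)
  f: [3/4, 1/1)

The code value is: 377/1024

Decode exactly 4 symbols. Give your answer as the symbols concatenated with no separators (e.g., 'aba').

Answer: affe

Derivation:
Step 1: interval [0/1, 1/1), width = 1/1 - 0/1 = 1/1
  'e': [0/1 + 1/1*0/1, 0/1 + 1/1*1/4) = [0/1, 1/4)
  'a': [0/1 + 1/1*1/4, 0/1 + 1/1*3/8) = [1/4, 3/8) <- contains code 377/1024
  'b': [0/1 + 1/1*3/8, 0/1 + 1/1*3/4) = [3/8, 3/4)
  'f': [0/1 + 1/1*3/4, 0/1 + 1/1*1/1) = [3/4, 1/1)
  emit 'a', narrow to [1/4, 3/8)
Step 2: interval [1/4, 3/8), width = 3/8 - 1/4 = 1/8
  'e': [1/4 + 1/8*0/1, 1/4 + 1/8*1/4) = [1/4, 9/32)
  'a': [1/4 + 1/8*1/4, 1/4 + 1/8*3/8) = [9/32, 19/64)
  'b': [1/4 + 1/8*3/8, 1/4 + 1/8*3/4) = [19/64, 11/32)
  'f': [1/4 + 1/8*3/4, 1/4 + 1/8*1/1) = [11/32, 3/8) <- contains code 377/1024
  emit 'f', narrow to [11/32, 3/8)
Step 3: interval [11/32, 3/8), width = 3/8 - 11/32 = 1/32
  'e': [11/32 + 1/32*0/1, 11/32 + 1/32*1/4) = [11/32, 45/128)
  'a': [11/32 + 1/32*1/4, 11/32 + 1/32*3/8) = [45/128, 91/256)
  'b': [11/32 + 1/32*3/8, 11/32 + 1/32*3/4) = [91/256, 47/128)
  'f': [11/32 + 1/32*3/4, 11/32 + 1/32*1/1) = [47/128, 3/8) <- contains code 377/1024
  emit 'f', narrow to [47/128, 3/8)
Step 4: interval [47/128, 3/8), width = 3/8 - 47/128 = 1/128
  'e': [47/128 + 1/128*0/1, 47/128 + 1/128*1/4) = [47/128, 189/512) <- contains code 377/1024
  'a': [47/128 + 1/128*1/4, 47/128 + 1/128*3/8) = [189/512, 379/1024)
  'b': [47/128 + 1/128*3/8, 47/128 + 1/128*3/4) = [379/1024, 191/512)
  'f': [47/128 + 1/128*3/4, 47/128 + 1/128*1/1) = [191/512, 3/8)
  emit 'e', narrow to [47/128, 189/512)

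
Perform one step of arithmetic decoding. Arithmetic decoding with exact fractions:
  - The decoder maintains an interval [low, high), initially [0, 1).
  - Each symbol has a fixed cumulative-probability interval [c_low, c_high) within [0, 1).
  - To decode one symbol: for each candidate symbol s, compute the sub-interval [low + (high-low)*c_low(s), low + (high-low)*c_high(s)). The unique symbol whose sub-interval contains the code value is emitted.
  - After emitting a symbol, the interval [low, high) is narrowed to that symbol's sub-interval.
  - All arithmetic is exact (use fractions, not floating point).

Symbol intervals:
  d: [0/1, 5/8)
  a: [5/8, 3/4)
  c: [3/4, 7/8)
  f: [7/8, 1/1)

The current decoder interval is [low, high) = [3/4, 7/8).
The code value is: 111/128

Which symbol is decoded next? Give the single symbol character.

Interval width = high − low = 7/8 − 3/4 = 1/8
Scaled code = (code − low) / width = (111/128 − 3/4) / 1/8 = 15/16
  d: [0/1, 5/8) 
  a: [5/8, 3/4) 
  c: [3/4, 7/8) 
  f: [7/8, 1/1) ← scaled code falls here ✓

Answer: f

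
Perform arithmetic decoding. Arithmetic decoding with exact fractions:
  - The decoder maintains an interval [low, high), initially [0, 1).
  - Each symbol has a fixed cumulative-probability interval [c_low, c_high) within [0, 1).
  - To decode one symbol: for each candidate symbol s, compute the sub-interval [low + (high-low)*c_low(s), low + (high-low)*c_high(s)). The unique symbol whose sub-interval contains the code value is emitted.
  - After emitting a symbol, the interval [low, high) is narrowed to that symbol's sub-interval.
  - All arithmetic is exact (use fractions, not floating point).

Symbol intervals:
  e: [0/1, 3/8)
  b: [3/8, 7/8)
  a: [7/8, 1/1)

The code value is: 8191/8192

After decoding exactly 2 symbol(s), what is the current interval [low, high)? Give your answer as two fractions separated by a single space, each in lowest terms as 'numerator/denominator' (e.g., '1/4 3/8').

Step 1: interval [0/1, 1/1), width = 1/1 - 0/1 = 1/1
  'e': [0/1 + 1/1*0/1, 0/1 + 1/1*3/8) = [0/1, 3/8)
  'b': [0/1 + 1/1*3/8, 0/1 + 1/1*7/8) = [3/8, 7/8)
  'a': [0/1 + 1/1*7/8, 0/1 + 1/1*1/1) = [7/8, 1/1) <- contains code 8191/8192
  emit 'a', narrow to [7/8, 1/1)
Step 2: interval [7/8, 1/1), width = 1/1 - 7/8 = 1/8
  'e': [7/8 + 1/8*0/1, 7/8 + 1/8*3/8) = [7/8, 59/64)
  'b': [7/8 + 1/8*3/8, 7/8 + 1/8*7/8) = [59/64, 63/64)
  'a': [7/8 + 1/8*7/8, 7/8 + 1/8*1/1) = [63/64, 1/1) <- contains code 8191/8192
  emit 'a', narrow to [63/64, 1/1)

Answer: 63/64 1/1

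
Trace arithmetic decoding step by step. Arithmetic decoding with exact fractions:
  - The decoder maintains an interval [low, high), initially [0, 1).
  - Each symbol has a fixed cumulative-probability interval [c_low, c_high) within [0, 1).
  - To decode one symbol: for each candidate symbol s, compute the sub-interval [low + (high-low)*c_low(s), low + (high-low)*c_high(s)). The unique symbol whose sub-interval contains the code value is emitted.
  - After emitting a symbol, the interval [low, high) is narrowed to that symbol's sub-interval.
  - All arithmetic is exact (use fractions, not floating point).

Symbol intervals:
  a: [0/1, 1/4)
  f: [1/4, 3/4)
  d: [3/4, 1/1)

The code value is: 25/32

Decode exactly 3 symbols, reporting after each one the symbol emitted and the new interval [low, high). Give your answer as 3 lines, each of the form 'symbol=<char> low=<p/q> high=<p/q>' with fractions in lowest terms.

Answer: symbol=d low=3/4 high=1/1
symbol=a low=3/4 high=13/16
symbol=f low=49/64 high=51/64

Derivation:
Step 1: interval [0/1, 1/1), width = 1/1 - 0/1 = 1/1
  'a': [0/1 + 1/1*0/1, 0/1 + 1/1*1/4) = [0/1, 1/4)
  'f': [0/1 + 1/1*1/4, 0/1 + 1/1*3/4) = [1/4, 3/4)
  'd': [0/1 + 1/1*3/4, 0/1 + 1/1*1/1) = [3/4, 1/1) <- contains code 25/32
  emit 'd', narrow to [3/4, 1/1)
Step 2: interval [3/4, 1/1), width = 1/1 - 3/4 = 1/4
  'a': [3/4 + 1/4*0/1, 3/4 + 1/4*1/4) = [3/4, 13/16) <- contains code 25/32
  'f': [3/4 + 1/4*1/4, 3/4 + 1/4*3/4) = [13/16, 15/16)
  'd': [3/4 + 1/4*3/4, 3/4 + 1/4*1/1) = [15/16, 1/1)
  emit 'a', narrow to [3/4, 13/16)
Step 3: interval [3/4, 13/16), width = 13/16 - 3/4 = 1/16
  'a': [3/4 + 1/16*0/1, 3/4 + 1/16*1/4) = [3/4, 49/64)
  'f': [3/4 + 1/16*1/4, 3/4 + 1/16*3/4) = [49/64, 51/64) <- contains code 25/32
  'd': [3/4 + 1/16*3/4, 3/4 + 1/16*1/1) = [51/64, 13/16)
  emit 'f', narrow to [49/64, 51/64)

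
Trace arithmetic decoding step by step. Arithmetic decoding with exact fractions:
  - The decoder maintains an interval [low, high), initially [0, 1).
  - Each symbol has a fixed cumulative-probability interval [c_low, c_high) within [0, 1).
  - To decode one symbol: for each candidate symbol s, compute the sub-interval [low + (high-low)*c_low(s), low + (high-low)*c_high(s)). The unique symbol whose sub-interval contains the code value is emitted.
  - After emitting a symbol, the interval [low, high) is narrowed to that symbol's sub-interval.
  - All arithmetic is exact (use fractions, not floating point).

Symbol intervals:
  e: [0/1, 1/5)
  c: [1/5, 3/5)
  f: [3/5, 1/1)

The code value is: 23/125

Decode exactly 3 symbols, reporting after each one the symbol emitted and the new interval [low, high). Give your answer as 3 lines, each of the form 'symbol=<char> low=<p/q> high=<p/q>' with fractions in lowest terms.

Step 1: interval [0/1, 1/1), width = 1/1 - 0/1 = 1/1
  'e': [0/1 + 1/1*0/1, 0/1 + 1/1*1/5) = [0/1, 1/5) <- contains code 23/125
  'c': [0/1 + 1/1*1/5, 0/1 + 1/1*3/5) = [1/5, 3/5)
  'f': [0/1 + 1/1*3/5, 0/1 + 1/1*1/1) = [3/5, 1/1)
  emit 'e', narrow to [0/1, 1/5)
Step 2: interval [0/1, 1/5), width = 1/5 - 0/1 = 1/5
  'e': [0/1 + 1/5*0/1, 0/1 + 1/5*1/5) = [0/1, 1/25)
  'c': [0/1 + 1/5*1/5, 0/1 + 1/5*3/5) = [1/25, 3/25)
  'f': [0/1 + 1/5*3/5, 0/1 + 1/5*1/1) = [3/25, 1/5) <- contains code 23/125
  emit 'f', narrow to [3/25, 1/5)
Step 3: interval [3/25, 1/5), width = 1/5 - 3/25 = 2/25
  'e': [3/25 + 2/25*0/1, 3/25 + 2/25*1/5) = [3/25, 17/125)
  'c': [3/25 + 2/25*1/5, 3/25 + 2/25*3/5) = [17/125, 21/125)
  'f': [3/25 + 2/25*3/5, 3/25 + 2/25*1/1) = [21/125, 1/5) <- contains code 23/125
  emit 'f', narrow to [21/125, 1/5)

Answer: symbol=e low=0/1 high=1/5
symbol=f low=3/25 high=1/5
symbol=f low=21/125 high=1/5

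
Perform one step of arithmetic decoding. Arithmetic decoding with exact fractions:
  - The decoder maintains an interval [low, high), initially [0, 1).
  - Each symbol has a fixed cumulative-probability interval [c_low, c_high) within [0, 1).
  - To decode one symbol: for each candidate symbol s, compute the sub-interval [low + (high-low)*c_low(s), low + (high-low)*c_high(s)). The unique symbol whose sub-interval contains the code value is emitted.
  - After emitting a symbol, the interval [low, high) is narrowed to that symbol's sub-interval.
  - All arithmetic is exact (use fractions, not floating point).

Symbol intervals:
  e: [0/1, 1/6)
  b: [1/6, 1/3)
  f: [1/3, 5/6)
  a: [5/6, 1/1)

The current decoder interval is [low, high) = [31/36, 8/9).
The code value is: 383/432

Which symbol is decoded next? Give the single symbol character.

Answer: a

Derivation:
Interval width = high − low = 8/9 − 31/36 = 1/36
Scaled code = (code − low) / width = (383/432 − 31/36) / 1/36 = 11/12
  e: [0/1, 1/6) 
  b: [1/6, 1/3) 
  f: [1/3, 5/6) 
  a: [5/6, 1/1) ← scaled code falls here ✓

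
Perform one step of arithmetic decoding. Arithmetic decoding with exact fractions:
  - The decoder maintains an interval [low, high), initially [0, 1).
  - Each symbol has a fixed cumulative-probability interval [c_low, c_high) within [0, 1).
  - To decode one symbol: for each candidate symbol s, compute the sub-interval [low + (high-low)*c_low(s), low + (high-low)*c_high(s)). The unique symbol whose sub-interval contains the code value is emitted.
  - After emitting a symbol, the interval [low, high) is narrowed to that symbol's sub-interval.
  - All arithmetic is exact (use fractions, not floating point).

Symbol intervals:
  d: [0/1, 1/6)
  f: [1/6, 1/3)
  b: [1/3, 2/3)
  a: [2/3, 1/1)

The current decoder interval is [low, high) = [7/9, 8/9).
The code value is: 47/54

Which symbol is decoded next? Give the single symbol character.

Interval width = high − low = 8/9 − 7/9 = 1/9
Scaled code = (code − low) / width = (47/54 − 7/9) / 1/9 = 5/6
  d: [0/1, 1/6) 
  f: [1/6, 1/3) 
  b: [1/3, 2/3) 
  a: [2/3, 1/1) ← scaled code falls here ✓

Answer: a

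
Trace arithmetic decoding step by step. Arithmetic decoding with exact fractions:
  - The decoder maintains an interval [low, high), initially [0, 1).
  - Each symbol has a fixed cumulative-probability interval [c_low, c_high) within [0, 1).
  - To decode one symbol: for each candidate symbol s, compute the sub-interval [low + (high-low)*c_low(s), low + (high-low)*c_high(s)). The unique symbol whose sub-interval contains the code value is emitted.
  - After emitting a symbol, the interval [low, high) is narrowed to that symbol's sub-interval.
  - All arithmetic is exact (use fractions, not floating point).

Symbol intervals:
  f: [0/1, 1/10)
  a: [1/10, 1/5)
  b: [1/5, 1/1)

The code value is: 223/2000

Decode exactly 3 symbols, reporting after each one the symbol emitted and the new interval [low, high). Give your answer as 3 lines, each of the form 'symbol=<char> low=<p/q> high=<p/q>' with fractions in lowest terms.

Step 1: interval [0/1, 1/1), width = 1/1 - 0/1 = 1/1
  'f': [0/1 + 1/1*0/1, 0/1 + 1/1*1/10) = [0/1, 1/10)
  'a': [0/1 + 1/1*1/10, 0/1 + 1/1*1/5) = [1/10, 1/5) <- contains code 223/2000
  'b': [0/1 + 1/1*1/5, 0/1 + 1/1*1/1) = [1/5, 1/1)
  emit 'a', narrow to [1/10, 1/5)
Step 2: interval [1/10, 1/5), width = 1/5 - 1/10 = 1/10
  'f': [1/10 + 1/10*0/1, 1/10 + 1/10*1/10) = [1/10, 11/100)
  'a': [1/10 + 1/10*1/10, 1/10 + 1/10*1/5) = [11/100, 3/25) <- contains code 223/2000
  'b': [1/10 + 1/10*1/5, 1/10 + 1/10*1/1) = [3/25, 1/5)
  emit 'a', narrow to [11/100, 3/25)
Step 3: interval [11/100, 3/25), width = 3/25 - 11/100 = 1/100
  'f': [11/100 + 1/100*0/1, 11/100 + 1/100*1/10) = [11/100, 111/1000)
  'a': [11/100 + 1/100*1/10, 11/100 + 1/100*1/5) = [111/1000, 14/125) <- contains code 223/2000
  'b': [11/100 + 1/100*1/5, 11/100 + 1/100*1/1) = [14/125, 3/25)
  emit 'a', narrow to [111/1000, 14/125)

Answer: symbol=a low=1/10 high=1/5
symbol=a low=11/100 high=3/25
symbol=a low=111/1000 high=14/125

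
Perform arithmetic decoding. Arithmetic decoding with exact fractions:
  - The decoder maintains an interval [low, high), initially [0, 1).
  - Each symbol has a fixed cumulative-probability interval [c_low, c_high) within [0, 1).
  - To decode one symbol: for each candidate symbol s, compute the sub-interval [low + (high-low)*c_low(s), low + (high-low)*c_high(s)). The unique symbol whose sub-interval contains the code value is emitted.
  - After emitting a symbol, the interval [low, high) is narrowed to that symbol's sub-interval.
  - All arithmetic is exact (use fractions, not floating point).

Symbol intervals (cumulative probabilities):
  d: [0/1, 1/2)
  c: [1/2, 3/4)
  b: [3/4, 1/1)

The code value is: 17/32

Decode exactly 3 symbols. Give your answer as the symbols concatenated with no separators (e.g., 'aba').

Step 1: interval [0/1, 1/1), width = 1/1 - 0/1 = 1/1
  'd': [0/1 + 1/1*0/1, 0/1 + 1/1*1/2) = [0/1, 1/2)
  'c': [0/1 + 1/1*1/2, 0/1 + 1/1*3/4) = [1/2, 3/4) <- contains code 17/32
  'b': [0/1 + 1/1*3/4, 0/1 + 1/1*1/1) = [3/4, 1/1)
  emit 'c', narrow to [1/2, 3/4)
Step 2: interval [1/2, 3/4), width = 3/4 - 1/2 = 1/4
  'd': [1/2 + 1/4*0/1, 1/2 + 1/4*1/2) = [1/2, 5/8) <- contains code 17/32
  'c': [1/2 + 1/4*1/2, 1/2 + 1/4*3/4) = [5/8, 11/16)
  'b': [1/2 + 1/4*3/4, 1/2 + 1/4*1/1) = [11/16, 3/4)
  emit 'd', narrow to [1/2, 5/8)
Step 3: interval [1/2, 5/8), width = 5/8 - 1/2 = 1/8
  'd': [1/2 + 1/8*0/1, 1/2 + 1/8*1/2) = [1/2, 9/16) <- contains code 17/32
  'c': [1/2 + 1/8*1/2, 1/2 + 1/8*3/4) = [9/16, 19/32)
  'b': [1/2 + 1/8*3/4, 1/2 + 1/8*1/1) = [19/32, 5/8)
  emit 'd', narrow to [1/2, 9/16)

Answer: cdd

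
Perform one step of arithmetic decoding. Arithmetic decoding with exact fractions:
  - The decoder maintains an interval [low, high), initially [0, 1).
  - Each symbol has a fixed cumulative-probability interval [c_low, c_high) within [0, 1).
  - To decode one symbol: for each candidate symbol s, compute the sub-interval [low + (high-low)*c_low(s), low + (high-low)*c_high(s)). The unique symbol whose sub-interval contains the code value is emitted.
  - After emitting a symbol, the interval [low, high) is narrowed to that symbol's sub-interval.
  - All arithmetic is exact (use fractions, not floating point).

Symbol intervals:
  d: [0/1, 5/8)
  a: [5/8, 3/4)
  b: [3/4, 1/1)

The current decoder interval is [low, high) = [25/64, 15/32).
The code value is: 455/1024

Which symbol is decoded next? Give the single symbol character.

Interval width = high − low = 15/32 − 25/64 = 5/64
Scaled code = (code − low) / width = (455/1024 − 25/64) / 5/64 = 11/16
  d: [0/1, 5/8) 
  a: [5/8, 3/4) ← scaled code falls here ✓
  b: [3/4, 1/1) 

Answer: a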